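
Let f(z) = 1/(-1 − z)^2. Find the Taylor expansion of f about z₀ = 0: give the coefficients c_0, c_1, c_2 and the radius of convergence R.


Let w = z − z₀, so z = z₀ + w.
Then -1 − z = -1 − (z₀ + w) = (-1 − z₀) − w = -1 − w.
f(z) = 1/(-1 − w)^2 = (1/(-1)^2) · (1 − w/(-1))^{−2}.
By the binomial series (1−u)^{−2} = Σ_{n≥0} C(n+1, 1) u^n for |u|<1, with u = w/(-1):
  c_n = C(n+1, 1) / (-1)^(n+2).
  c_0 = 1/(-1)^2 = 1.
  c_1 = 2/(-1)^3 = -2.
  c_2 = 3/(-1)^4 = 3.
The series is valid for |w/d| < 1, i.e. |z − z₀| < |d|.
Radius of convergence: R = |-1 − z₀| = |-1| = 1 (distance from z₀ to the singularity z = -1).

c_0 = 1, c_1 = -2, c_2 = 3; R = 1.


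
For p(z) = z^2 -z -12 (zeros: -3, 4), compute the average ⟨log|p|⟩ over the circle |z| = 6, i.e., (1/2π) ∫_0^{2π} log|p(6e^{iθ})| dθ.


Zeros: -3, 4; r = 6.
Inside |z| < r: -3, 4. Outside (|z| ≥ r): ∅.
p(0) = -12, so log|p(0)| = log(12) = 2.4849.
Apply Jensen: I(r) = log|p(0)| + Σ_k log(r/|z_k|), summed over zeros inside |z| < r.
  log(r/|z_k|) for z_k = -3: log(6/3) = 0.6931
  log(r/|z_k|) for z_k = 4: log(6/4) = 0.4055
Sum over inside zeros: 1.0986.
I(r) = log|p(0)| + (inside sum) = 2.4849 + 1.0986 = 3.5835.
Closed form (all zeros inside, monic): I(r) = n·log(r) = 2·log(6) = 3.5835. ✓

I(r) ≈ 3.5835.


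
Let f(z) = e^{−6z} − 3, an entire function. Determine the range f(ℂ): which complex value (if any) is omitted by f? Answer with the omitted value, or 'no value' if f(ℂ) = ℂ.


Little Picard bounds the complement of f(ℂ) to at most one point.
e^{−6z} is never zero on ℂ, so 1·e^{−6z} takes every value in ℂ ∖ {0}. Adding -3 shifts the range to ℂ ∖ {-3}. Thus f omits exactly the value -3.

Omitted value: -3.


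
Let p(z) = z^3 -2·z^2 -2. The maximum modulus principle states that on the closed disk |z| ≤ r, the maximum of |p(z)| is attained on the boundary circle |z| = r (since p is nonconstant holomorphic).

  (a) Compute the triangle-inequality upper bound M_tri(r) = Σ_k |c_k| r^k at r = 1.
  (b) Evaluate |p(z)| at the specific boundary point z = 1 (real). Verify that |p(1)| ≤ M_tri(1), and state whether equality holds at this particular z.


Coefficients: c_0 = -2, c_1 = 0, c_2 = -2, c_3 = 1. Radius r = 1.
Part (a). Triangle bound: M_tri(r) = Σ_k |c_k| r^k
  = |-2|·1^0 + |0|·1^1 + |-2|·1^2 + |1|·1^3
  = 2 + 0 + 2 + 1 = 5.
This bounds M(r) := max_{|z|=r} |p(z)| from above; equality holds iff all terms c_k z^k can be made to align in phase at a single z on |z|=r.
Part (b). At z = 1 (real, on the circle |z| = r):
  p(1) = (-2)·1^0 + (0)·1^1 + (-2)·1^2 + (1)·1^3 = -3.
  |p(1)| = 3.
Check: |p(1)| = 3 ≤ 5 = M_tri(1). ✓ Equality does not hold at z = 1 (the coefficients have mixed signs, so the terms do not all align in phase there).

M_tri(1) = 5; |p(1)| = 3; equality at z=1: no.


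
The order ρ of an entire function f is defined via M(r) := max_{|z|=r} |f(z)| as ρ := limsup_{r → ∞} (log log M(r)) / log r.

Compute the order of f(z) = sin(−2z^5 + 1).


Write sin(w) = (e^{iw} ± e^{−iw})/(2 or 2i), so |sin(w)| ≤ e^{|w|}. With w = −2z^5 + 1, |w| ≤ 2r^5 + 1 on |z|=r, giving M(r) ≤ e^{2r^5 + 1} and ρ ≤ 5. For the lower bound, choose z on |z|=r with -2z^5 purely imaginary of modulus 2r^5; then |sin(−2z^5 + 1)| grows like e^{2r^5}/2, so ρ ≥ 5. Hence ρ = 5.
Therefore ρ = 5.

Order ρ = 5.


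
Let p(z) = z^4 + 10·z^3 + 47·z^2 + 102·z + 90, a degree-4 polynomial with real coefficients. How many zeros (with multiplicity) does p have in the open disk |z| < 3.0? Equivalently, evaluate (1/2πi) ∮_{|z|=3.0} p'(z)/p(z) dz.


The zeros of p are: (-2 + 1i), (-2 - 1i), (-3 + 3i), (-3 - 3i).
Their magnitudes are: 2.236, 2.236, 4.243, 4.243.
Zeros with |z| < R = 3.0: (-2 + 1i), (-2 - 1i).
Count = 2.
By the argument principle, (1/2πi) ∮_{|z|=R} p'(z)/p(z) dz equals exactly this count.

Number of zeros inside |z| < 3.0: 2.


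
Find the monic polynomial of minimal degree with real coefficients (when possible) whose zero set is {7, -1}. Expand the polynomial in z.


The polynomial is p(z) = ∏_{α ∈ S} (z − α), where S = {7, -1}.
Expanding the product yields: p(z) = z^2 -6·z -7.
The resulting polynomial has degree 2 and real coefficients as required.

p(z) = z^2 -6·z -7.


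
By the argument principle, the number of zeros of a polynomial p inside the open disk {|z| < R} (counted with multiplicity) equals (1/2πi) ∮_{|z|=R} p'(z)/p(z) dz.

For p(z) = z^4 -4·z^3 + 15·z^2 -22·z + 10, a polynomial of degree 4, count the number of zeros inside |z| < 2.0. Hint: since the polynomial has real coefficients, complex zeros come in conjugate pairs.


The zeros of p are: 1, (1 + 3i), (1 - 3i), 1.
Their magnitudes are: 1, 3.162, 3.162, 1.
Zeros with |z| < R = 2.0: 1, 1.
Count = 2.
By the argument principle, (1/2πi) ∮_{|z|=R} p'(z)/p(z) dz equals exactly this count.

Number of zeros inside |z| < 2.0: 2.


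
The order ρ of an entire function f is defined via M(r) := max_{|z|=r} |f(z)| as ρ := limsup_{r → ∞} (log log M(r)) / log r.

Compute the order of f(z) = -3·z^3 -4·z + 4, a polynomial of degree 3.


|f(z)| ≤ Σ|c_k|·r^k = O(r^3) as r → ∞. Polynomial growth is O(e^{r^ε}) for every ε > 0 (since r^3/e^{r^ε} → 0), so ρ ≤ ε for all ε > 0, i.e. ρ = 0. Every nonconstant polynomial has order 0.
Therefore ρ = 0.

Order ρ = 0.


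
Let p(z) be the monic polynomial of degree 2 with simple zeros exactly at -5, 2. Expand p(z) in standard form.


The polynomial is p(z) = ∏_{α ∈ S} (z − α), where S = {-5, 2}.
Expanding the product yields: p(z) = z^2 + 3·z -10.
The resulting polynomial has degree 2 and real coefficients as required.

p(z) = z^2 + 3·z -10.


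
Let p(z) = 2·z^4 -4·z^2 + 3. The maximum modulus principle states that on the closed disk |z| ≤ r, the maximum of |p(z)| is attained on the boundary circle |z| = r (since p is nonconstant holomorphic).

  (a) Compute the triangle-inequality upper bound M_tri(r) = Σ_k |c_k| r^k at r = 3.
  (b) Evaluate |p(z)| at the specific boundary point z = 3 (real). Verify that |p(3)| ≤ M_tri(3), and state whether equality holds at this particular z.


Coefficients: c_0 = 3, c_1 = 0, c_2 = -4, c_3 = 0, c_4 = 2. Radius r = 3.
Part (a). Triangle bound: M_tri(r) = Σ_k |c_k| r^k
  = |3|·3^0 + |0|·3^1 + |-4|·3^2 + |0|·3^3 + |2|·3^4
  = 3 + 0 + 36 + 0 + 162 = 201.
This bounds M(r) := max_{|z|=r} |p(z)| from above; equality holds iff all terms c_k z^k can be made to align in phase at a single z on |z|=r.
Part (b). At z = 3 (real, on the circle |z| = r):
  p(3) = (3)·3^0 + (0)·3^1 + (-4)·3^2 + (0)·3^3 + (2)·3^4 = 129.
  |p(3)| = 129.
Check: |p(3)| = 129 ≤ 201 = M_tri(3). ✓ Equality does not hold at z = 3 (the coefficients have mixed signs, so the terms do not all align in phase there).

M_tri(3) = 201; |p(3)| = 129; equality at z=3: no.


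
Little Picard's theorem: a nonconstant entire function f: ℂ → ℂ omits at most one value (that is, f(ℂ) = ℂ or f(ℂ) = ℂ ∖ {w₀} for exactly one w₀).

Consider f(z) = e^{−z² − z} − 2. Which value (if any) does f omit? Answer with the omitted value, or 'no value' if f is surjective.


Little Picard bounds the complement of f(ℂ) to at most one point.
The exponent g(z) = −z² − z is a nonconstant polynomial, hence surjective onto ℂ. So e^{g(z)} takes every value in {e^w : w ∈ ℂ} = ℂ ∖ {0}. Adding -2 shifts the range to ℂ ∖ {-2}. f omits exactly -2.

Omitted value: -2.


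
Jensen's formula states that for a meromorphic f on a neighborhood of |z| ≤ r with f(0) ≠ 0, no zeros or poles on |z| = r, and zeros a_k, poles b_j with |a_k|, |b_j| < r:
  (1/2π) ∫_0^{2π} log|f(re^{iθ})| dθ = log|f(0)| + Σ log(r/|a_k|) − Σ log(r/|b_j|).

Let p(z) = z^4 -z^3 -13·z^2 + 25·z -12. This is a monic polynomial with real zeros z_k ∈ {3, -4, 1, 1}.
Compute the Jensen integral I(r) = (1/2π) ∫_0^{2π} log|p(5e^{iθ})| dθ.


Zeros: -4, 1, 1, 3; r = 5.
Inside |z| < r: -4, 1, 1, 3. Outside (|z| ≥ r): ∅.
p(0) = -12, so log|p(0)| = log(12) = 2.4849.
Apply Jensen: I(r) = log|p(0)| + Σ_k log(r/|z_k|), summed over zeros inside |z| < r.
  log(r/|z_k|) for z_k = 3: log(5/3) = 0.5108
  log(r/|z_k|) for z_k = -4: log(5/4) = 0.2231
  log(r/|z_k|) for z_k = 1: log(5/1) = 1.6094
  log(r/|z_k|) for z_k = 1: log(5/1) = 1.6094
Sum over inside zeros: 3.9528.
I(r) = log|p(0)| + (inside sum) = 2.4849 + 3.9528 = 6.4378.
Closed form (all zeros inside, monic): I(r) = n·log(r) = 4·log(5) = 6.4378. ✓

I(r) ≈ 6.4378.


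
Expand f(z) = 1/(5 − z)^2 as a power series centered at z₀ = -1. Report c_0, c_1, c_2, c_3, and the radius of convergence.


Let w = z − z₀, so z = z₀ + w.
Then 5 − z = 5 − (z₀ + w) = (5 − z₀) − w = 6 − w.
f(z) = 1/(6 − w)^2 = (1/(6)^2) · (1 − w/(6))^{−2}.
By the binomial series (1−u)^{−2} = Σ_{n≥0} C(n+1, 1) u^n for |u|<1, with u = w/(6):
  c_n = C(n+1, 1) / (6)^(n+2).
  c_0 = 1/(6)^2 = 1/36.
  c_1 = 2/(6)^3 = 1/108.
  c_2 = 3/(6)^4 = 1/432.
  c_3 = 4/(6)^5 = 1/1944.
The series is valid for |w/d| < 1, i.e. |z − z₀| < |d|.
Radius of convergence: R = |5 − z₀| = |6| = 6 (distance from z₀ to the singularity z = 5).

c_0 = 1/36, c_1 = 1/108, c_2 = 1/432, c_3 = 1/1944; R = 6.


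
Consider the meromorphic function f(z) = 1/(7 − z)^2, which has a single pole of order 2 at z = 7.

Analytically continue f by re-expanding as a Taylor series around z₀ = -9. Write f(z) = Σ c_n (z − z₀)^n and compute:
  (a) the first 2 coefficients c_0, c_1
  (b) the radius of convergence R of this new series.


Let w = z − z₀, so z = z₀ + w.
Then 7 − z = 7 − (z₀ + w) = (7 − z₀) − w = 16 − w.
f(z) = 1/(16 − w)^2 = (1/(16)^2) · (1 − w/(16))^{−2}.
By the binomial series (1−u)^{−2} = Σ_{n≥0} C(n+1, 1) u^n for |u|<1, with u = w/(16):
  c_n = C(n+1, 1) / (16)^(n+2).
  c_0 = 1/(16)^2 = 1/256.
  c_1 = 2/(16)^3 = 1/2048.
The series is valid for |w/d| < 1, i.e. |z − z₀| < |d|.
Radius of convergence: R = |7 − z₀| = |16| = 16 (distance from z₀ to the singularity z = 7).

c_0 = 1/256, c_1 = 1/2048; R = 16.


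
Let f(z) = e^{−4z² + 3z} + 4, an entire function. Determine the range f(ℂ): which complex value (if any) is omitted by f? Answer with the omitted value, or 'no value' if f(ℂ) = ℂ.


Little Picard bounds the complement of f(ℂ) to at most one point.
The exponent g(z) = −4z² + 3z is a nonconstant polynomial, hence surjective onto ℂ. So e^{g(z)} takes every value in {e^w : w ∈ ℂ} = ℂ ∖ {0}. Adding 4 shifts the range to ℂ ∖ {4}. f omits exactly 4.

Omitted value: 4.


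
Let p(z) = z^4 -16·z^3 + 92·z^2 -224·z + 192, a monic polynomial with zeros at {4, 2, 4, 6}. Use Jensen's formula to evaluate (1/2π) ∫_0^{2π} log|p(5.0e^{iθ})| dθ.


Zeros: 2, 4, 4, 6; r = 5.0.
Inside |z| < r: 2, 4, 4. Outside (|z| ≥ r): 6.
p(0) = 192, so log|p(0)| = log(192) = 5.2575.
Apply Jensen: I(r) = log|p(0)| + Σ_k log(r/|z_k|), summed over zeros inside |z| < r.
  log(r/|z_k|) for z_k = 4: log(5.0/4) = 0.2231
  log(r/|z_k|) for z_k = 2: log(5.0/2) = 0.9163
  log(r/|z_k|) for z_k = 4: log(5.0/4) = 0.2231
  Outside zeros (6) contribute nothing to the Jensen sum.
Sum over inside zeros: 1.3626.
I(r) = log|p(0)| + (inside sum) = 5.2575 + 1.3626 = 6.6201.
Note: since some zeros are outside |z| ≤ r, the simplified n·log(r) form does NOT apply — only the inside zeros contribute.

I(r) ≈ 6.6201.


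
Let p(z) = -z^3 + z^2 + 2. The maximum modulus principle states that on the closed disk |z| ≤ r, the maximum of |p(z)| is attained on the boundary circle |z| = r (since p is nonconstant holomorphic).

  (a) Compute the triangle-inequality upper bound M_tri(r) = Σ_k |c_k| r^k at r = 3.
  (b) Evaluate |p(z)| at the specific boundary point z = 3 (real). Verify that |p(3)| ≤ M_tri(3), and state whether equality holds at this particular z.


Coefficients: c_0 = 2, c_1 = 0, c_2 = 1, c_3 = -1. Radius r = 3.
Part (a). Triangle bound: M_tri(r) = Σ_k |c_k| r^k
  = |2|·3^0 + |0|·3^1 + |1|·3^2 + |-1|·3^3
  = 2 + 0 + 9 + 27 = 38.
This bounds M(r) := max_{|z|=r} |p(z)| from above; equality holds iff all terms c_k z^k can be made to align in phase at a single z on |z|=r.
Part (b). At z = 3 (real, on the circle |z| = r):
  p(3) = (2)·3^0 + (0)·3^1 + (1)·3^2 + (-1)·3^3 = -16.
  |p(3)| = 16.
Check: |p(3)| = 16 ≤ 38 = M_tri(3). ✓ Equality does not hold at z = 3 (the coefficients have mixed signs, so the terms do not all align in phase there).

M_tri(3) = 38; |p(3)| = 16; equality at z=3: no.


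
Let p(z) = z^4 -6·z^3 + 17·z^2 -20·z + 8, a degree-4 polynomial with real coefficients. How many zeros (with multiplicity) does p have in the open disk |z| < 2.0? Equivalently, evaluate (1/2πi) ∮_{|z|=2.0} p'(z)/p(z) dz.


The zeros of p are: (2 + 2i), (2 - 2i), 1, 1.
Their magnitudes are: 2.828, 2.828, 1, 1.
Zeros with |z| < R = 2.0: 1, 1.
Count = 2.
By the argument principle, (1/2πi) ∮_{|z|=R} p'(z)/p(z) dz equals exactly this count.

Number of zeros inside |z| < 2.0: 2.


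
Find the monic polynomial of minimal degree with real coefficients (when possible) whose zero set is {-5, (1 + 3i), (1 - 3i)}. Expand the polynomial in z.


The polynomial is p(z) = ∏_{α ∈ S} (z − α), where S = {-5, (1 + 3i), (1 - 3i)}.
Expanding the product yields: p(z) = z^3 + 3·z^2 + 50.
Note conjugate pairs combine to real quadratics: (z − (1+3i))(z − (1−3i)) = z² − 2z + 10.
The resulting polynomial has degree 3 and real coefficients as required.

p(z) = z^3 + 3·z^2 + 50.


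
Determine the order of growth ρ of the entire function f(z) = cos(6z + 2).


cos(w) is a linear combination of e^{iw} and e^{−iw} (or e^w, e^{−w} in the hyperbolic case), so |cos(w)| ≤ e^{|w|}. With w = 6z + 2, |w| ≤ 6|z| + 2 = 6r + 2 on |z| = r, giving M(r) ≤ e^{6r + 2}, so ρ ≤ 1. On a suitable ray (z = it for sin/cos; z = t for sinh/cosh, t real → ∞), |cos(6z + 2)| grows like e^{6|t|}/2, so ρ ≥ 1. Hence ρ = 1.
Therefore ρ = 1.

Order ρ = 1.


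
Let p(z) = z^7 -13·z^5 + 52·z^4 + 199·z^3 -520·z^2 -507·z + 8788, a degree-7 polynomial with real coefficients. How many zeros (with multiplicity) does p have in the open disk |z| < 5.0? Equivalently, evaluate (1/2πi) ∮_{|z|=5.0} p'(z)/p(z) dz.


The zeros of p are: (2 + 3i), (2 - 3i), -4, (3 + 2i), (3 - 2i), (-3 + 2i), (-3 - 2i).
Their magnitudes are: 3.606, 3.606, 4, 3.606, 3.606, 3.606, 3.606.
Zeros with |z| < R = 5.0: (2 + 3i), (2 - 3i), -4, (3 + 2i), (3 - 2i), (-3 + 2i), (-3 - 2i).
Count = 7.
By the argument principle, (1/2πi) ∮_{|z|=R} p'(z)/p(z) dz equals exactly this count.

Number of zeros inside |z| < 5.0: 7.


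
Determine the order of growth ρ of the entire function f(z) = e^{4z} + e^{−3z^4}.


Each summand is entire of order 1 and 4 respectively (as in the single-exponential case). The order of a sum is at most the max of the orders, so ρ ≤ 4. For the lower bound: on |z|=r choose arg z so that -3z^4 is real positive; then |e^{-3z^4}| = e^{3r^4} while |e^{4z}| ≤ e^{4r^1} = o(e^{3r^4}). So |f| ≥ e^{3r^4}(1 − o(1)) and ρ ≥ 4. Hence ρ = max(1, 4) = 4.
Therefore ρ = 4.

Order ρ = 4.


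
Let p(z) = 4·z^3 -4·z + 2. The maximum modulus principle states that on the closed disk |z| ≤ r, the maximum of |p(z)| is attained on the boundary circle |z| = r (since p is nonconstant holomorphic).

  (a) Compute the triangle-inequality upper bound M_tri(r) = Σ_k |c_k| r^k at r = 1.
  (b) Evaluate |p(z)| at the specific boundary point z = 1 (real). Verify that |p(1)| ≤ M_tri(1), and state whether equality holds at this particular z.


Coefficients: c_0 = 2, c_1 = -4, c_2 = 0, c_3 = 4. Radius r = 1.
Part (a). Triangle bound: M_tri(r) = Σ_k |c_k| r^k
  = |2|·1^0 + |-4|·1^1 + |0|·1^2 + |4|·1^3
  = 2 + 4 + 0 + 4 = 10.
This bounds M(r) := max_{|z|=r} |p(z)| from above; equality holds iff all terms c_k z^k can be made to align in phase at a single z on |z|=r.
Part (b). At z = 1 (real, on the circle |z| = r):
  p(1) = (2)·1^0 + (-4)·1^1 + (0)·1^2 + (4)·1^3 = 2.
  |p(1)| = 2.
Check: |p(1)| = 2 ≤ 10 = M_tri(1). ✓ Equality does not hold at z = 1 (the coefficients have mixed signs, so the terms do not all align in phase there).

M_tri(1) = 10; |p(1)| = 2; equality at z=1: no.


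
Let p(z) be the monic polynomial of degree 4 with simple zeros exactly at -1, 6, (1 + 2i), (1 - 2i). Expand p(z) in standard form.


The polynomial is p(z) = ∏_{α ∈ S} (z − α), where S = {-1, 6, (1 + 2i), (1 - 2i)}.
Expanding the product yields: p(z) = z^4 -7·z^3 + 9·z^2 -13·z -30.
Note conjugate pairs combine to real quadratics: (z − (1+2i))(z − (1−2i)) = z² − 2z + 5.
The resulting polynomial has degree 4 and real coefficients as required.

p(z) = z^4 -7·z^3 + 9·z^2 -13·z -30.


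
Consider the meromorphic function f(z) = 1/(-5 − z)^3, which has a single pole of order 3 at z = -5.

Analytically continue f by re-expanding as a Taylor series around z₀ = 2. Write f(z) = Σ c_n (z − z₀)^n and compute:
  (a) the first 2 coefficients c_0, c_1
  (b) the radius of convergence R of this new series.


Let w = z − z₀, so z = z₀ + w.
Then -5 − z = -5 − (z₀ + w) = (-5 − z₀) − w = -7 − w.
f(z) = 1/(-7 − w)^3 = (1/(-7)^3) · (1 − w/(-7))^{−3}.
By the binomial series (1−u)^{−3} = Σ_{n≥0} C(n+2, 2) u^n for |u|<1, with u = w/(-7):
  c_n = C(n+2, 2) / (-7)^(n+3).
  c_0 = 1/(-7)^3 = -1/343.
  c_1 = 3/(-7)^4 = 3/2401.
The series is valid for |w/d| < 1, i.e. |z − z₀| < |d|.
Radius of convergence: R = |-5 − z₀| = |-7| = 7 (distance from z₀ to the singularity z = -5).

c_0 = -1/343, c_1 = 3/2401; R = 7.


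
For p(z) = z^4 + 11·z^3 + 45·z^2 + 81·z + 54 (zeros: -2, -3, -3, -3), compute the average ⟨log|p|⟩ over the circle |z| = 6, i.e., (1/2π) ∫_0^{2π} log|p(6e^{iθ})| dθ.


Zeros: -3, -3, -3, -2; r = 6.
Inside |z| < r: -3, -3, -3, -2. Outside (|z| ≥ r): ∅.
p(0) = 54, so log|p(0)| = log(54) = 3.9890.
Apply Jensen: I(r) = log|p(0)| + Σ_k log(r/|z_k|), summed over zeros inside |z| < r.
  log(r/|z_k|) for z_k = -2: log(6/2) = 1.0986
  log(r/|z_k|) for z_k = -3: log(6/3) = 0.6931
  log(r/|z_k|) for z_k = -3: log(6/3) = 0.6931
  log(r/|z_k|) for z_k = -3: log(6/3) = 0.6931
Sum over inside zeros: 3.1781.
I(r) = log|p(0)| + (inside sum) = 3.9890 + 3.1781 = 7.1670.
Closed form (all zeros inside, monic): I(r) = n·log(r) = 4·log(6) = 7.1670. ✓

I(r) ≈ 7.1670.


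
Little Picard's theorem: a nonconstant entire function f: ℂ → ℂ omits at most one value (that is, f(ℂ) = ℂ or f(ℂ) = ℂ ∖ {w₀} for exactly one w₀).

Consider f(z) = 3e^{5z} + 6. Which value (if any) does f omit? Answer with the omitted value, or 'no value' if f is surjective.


Little Picard bounds the complement of f(ℂ) to at most one point.
e^{5z} is never zero on ℂ, so 3·e^{5z} takes every value in ℂ ∖ {0}. Adding 6 shifts the range to ℂ ∖ {6}. Thus f omits exactly the value 6.

Omitted value: 6.


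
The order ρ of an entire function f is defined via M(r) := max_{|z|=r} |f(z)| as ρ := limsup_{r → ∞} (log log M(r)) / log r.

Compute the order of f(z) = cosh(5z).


cosh(w) is a linear combination of e^{iw} and e^{−iw} (or e^w, e^{−w} in the hyperbolic case), so |cosh(w)| ≤ e^{|w|}. With w = 5z, |w| ≤ 5|z| + 0 = 5r + 0 on |z| = r, giving M(r) ≤ e^{5r + 0}, so ρ ≤ 1. On a suitable ray (z = it for sin/cos; z = t for sinh/cosh, t real → ∞), |cosh(5z)| grows like e^{5|t|}/2, so ρ ≥ 1. Hence ρ = 1.
Therefore ρ = 1.

Order ρ = 1.


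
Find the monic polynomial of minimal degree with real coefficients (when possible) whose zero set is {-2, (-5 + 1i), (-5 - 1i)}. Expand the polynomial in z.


The polynomial is p(z) = ∏_{α ∈ S} (z − α), where S = {-2, (-5 + 1i), (-5 - 1i)}.
Expanding the product yields: p(z) = z^3 + 12·z^2 + 46·z + 52.
Note conjugate pairs combine to real quadratics: (z − (-5+1i))(z − (-5−1i)) = z² + 10z + 26.
The resulting polynomial has degree 3 and real coefficients as required.

p(z) = z^3 + 12·z^2 + 46·z + 52.


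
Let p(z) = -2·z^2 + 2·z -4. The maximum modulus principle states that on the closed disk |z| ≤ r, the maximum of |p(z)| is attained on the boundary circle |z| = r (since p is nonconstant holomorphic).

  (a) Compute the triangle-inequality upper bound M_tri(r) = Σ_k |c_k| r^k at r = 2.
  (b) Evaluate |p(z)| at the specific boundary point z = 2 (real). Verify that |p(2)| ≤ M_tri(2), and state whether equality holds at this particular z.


Coefficients: c_0 = -4, c_1 = 2, c_2 = -2. Radius r = 2.
Part (a). Triangle bound: M_tri(r) = Σ_k |c_k| r^k
  = |-4|·2^0 + |2|·2^1 + |-2|·2^2
  = 4 + 4 + 8 = 16.
This bounds M(r) := max_{|z|=r} |p(z)| from above; equality holds iff all terms c_k z^k can be made to align in phase at a single z on |z|=r.
Part (b). At z = 2 (real, on the circle |z| = r):
  p(2) = (-4)·2^0 + (2)·2^1 + (-2)·2^2 = -8.
  |p(2)| = 8.
Check: |p(2)| = 8 ≤ 16 = M_tri(2). ✓ Equality does not hold at z = 2 (the coefficients have mixed signs, so the terms do not all align in phase there).

M_tri(2) = 16; |p(2)| = 8; equality at z=2: no.


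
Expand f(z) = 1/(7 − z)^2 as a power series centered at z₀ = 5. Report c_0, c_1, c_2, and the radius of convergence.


Let w = z − z₀, so z = z₀ + w.
Then 7 − z = 7 − (z₀ + w) = (7 − z₀) − w = 2 − w.
f(z) = 1/(2 − w)^2 = (1/(2)^2) · (1 − w/(2))^{−2}.
By the binomial series (1−u)^{−2} = Σ_{n≥0} C(n+1, 1) u^n for |u|<1, with u = w/(2):
  c_n = C(n+1, 1) / (2)^(n+2).
  c_0 = 1/(2)^2 = 1/4.
  c_1 = 2/(2)^3 = 1/4.
  c_2 = 3/(2)^4 = 3/16.
The series is valid for |w/d| < 1, i.e. |z − z₀| < |d|.
Radius of convergence: R = |7 − z₀| = |2| = 2 (distance from z₀ to the singularity z = 7).

c_0 = 1/4, c_1 = 1/4, c_2 = 3/16; R = 2.


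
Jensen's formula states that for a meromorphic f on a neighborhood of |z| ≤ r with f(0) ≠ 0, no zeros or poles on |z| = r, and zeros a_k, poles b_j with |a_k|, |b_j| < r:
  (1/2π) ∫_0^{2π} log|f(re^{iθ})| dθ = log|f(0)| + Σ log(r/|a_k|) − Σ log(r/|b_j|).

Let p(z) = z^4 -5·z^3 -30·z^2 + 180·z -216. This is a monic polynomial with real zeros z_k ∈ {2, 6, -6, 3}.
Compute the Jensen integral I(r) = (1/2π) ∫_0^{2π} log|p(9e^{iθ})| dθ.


Zeros: -6, 2, 3, 6; r = 9.
Inside |z| < r: -6, 2, 3, 6. Outside (|z| ≥ r): ∅.
p(0) = -216, so log|p(0)| = log(216) = 5.3753.
Apply Jensen: I(r) = log|p(0)| + Σ_k log(r/|z_k|), summed over zeros inside |z| < r.
  log(r/|z_k|) for z_k = 2: log(9/2) = 1.5041
  log(r/|z_k|) for z_k = 6: log(9/6) = 0.4055
  log(r/|z_k|) for z_k = -6: log(9/6) = 0.4055
  log(r/|z_k|) for z_k = 3: log(9/3) = 1.0986
Sum over inside zeros: 3.4136.
I(r) = log|p(0)| + (inside sum) = 5.3753 + 3.4136 = 8.7889.
Closed form (all zeros inside, monic): I(r) = n·log(r) = 4·log(9) = 8.7889. ✓

I(r) ≈ 8.7889.


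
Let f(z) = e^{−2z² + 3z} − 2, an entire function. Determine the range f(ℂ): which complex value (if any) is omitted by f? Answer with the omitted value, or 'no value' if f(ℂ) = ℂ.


Little Picard bounds the complement of f(ℂ) to at most one point.
The exponent g(z) = −2z² + 3z is a nonconstant polynomial, hence surjective onto ℂ. So e^{g(z)} takes every value in {e^w : w ∈ ℂ} = ℂ ∖ {0}. Adding -2 shifts the range to ℂ ∖ {-2}. f omits exactly -2.

Omitted value: -2.


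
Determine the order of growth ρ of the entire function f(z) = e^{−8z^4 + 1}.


|e^{−8z^4 + 1}| = e^{Re(-8·z^4) + 1} ≤ e^{8|z|^4 + 1} = e^{8r^4 + 1} on |z| = r, so ρ ≤ 4. Choosing z on |z|=r so that -8·z^4 is real positive (always possible by picking arg z appropriately) gives |f(z)| = e^{8r^4 + 1}, matching the bound. The additive constant 1 does not affect log log M(r) ~ 4·log r. Hence ρ = 4.
Therefore ρ = 4.

Order ρ = 4.


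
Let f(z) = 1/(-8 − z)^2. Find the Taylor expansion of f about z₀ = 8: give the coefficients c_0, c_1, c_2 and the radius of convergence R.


Let w = z − z₀, so z = z₀ + w.
Then -8 − z = -8 − (z₀ + w) = (-8 − z₀) − w = -16 − w.
f(z) = 1/(-16 − w)^2 = (1/(-16)^2) · (1 − w/(-16))^{−2}.
By the binomial series (1−u)^{−2} = Σ_{n≥0} C(n+1, 1) u^n for |u|<1, with u = w/(-16):
  c_n = C(n+1, 1) / (-16)^(n+2).
  c_0 = 1/(-16)^2 = 1/256.
  c_1 = 2/(-16)^3 = -1/2048.
  c_2 = 3/(-16)^4 = 3/65536.
The series is valid for |w/d| < 1, i.e. |z − z₀| < |d|.
Radius of convergence: R = |-8 − z₀| = |-16| = 16 (distance from z₀ to the singularity z = -8).

c_0 = 1/256, c_1 = -1/2048, c_2 = 3/65536; R = 16.


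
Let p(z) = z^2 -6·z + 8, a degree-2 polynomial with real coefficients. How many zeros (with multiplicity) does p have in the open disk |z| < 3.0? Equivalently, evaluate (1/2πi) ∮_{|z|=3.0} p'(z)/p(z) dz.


The zeros of p are: 2, 4.
Their magnitudes are: 2, 4.
Zeros with |z| < R = 3.0: 2.
Count = 1.
By the argument principle, (1/2πi) ∮_{|z|=R} p'(z)/p(z) dz equals exactly this count.

Number of zeros inside |z| < 3.0: 1.


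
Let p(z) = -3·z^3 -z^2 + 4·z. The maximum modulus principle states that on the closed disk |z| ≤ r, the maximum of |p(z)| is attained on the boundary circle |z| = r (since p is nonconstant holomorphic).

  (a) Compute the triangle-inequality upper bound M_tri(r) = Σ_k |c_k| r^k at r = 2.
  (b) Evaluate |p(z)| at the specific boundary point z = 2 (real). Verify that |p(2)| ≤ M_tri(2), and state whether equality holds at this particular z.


Coefficients: c_0 = 0, c_1 = 4, c_2 = -1, c_3 = -3. Radius r = 2.
Part (a). Triangle bound: M_tri(r) = Σ_k |c_k| r^k
  = |0|·2^0 + |4|·2^1 + |-1|·2^2 + |-3|·2^3
  = 0 + 8 + 4 + 24 = 36.
This bounds M(r) := max_{|z|=r} |p(z)| from above; equality holds iff all terms c_k z^k can be made to align in phase at a single z on |z|=r.
Part (b). At z = 2 (real, on the circle |z| = r):
  p(2) = (0)·2^0 + (4)·2^1 + (-1)·2^2 + (-3)·2^3 = -20.
  |p(2)| = 20.
Check: |p(2)| = 20 ≤ 36 = M_tri(2). ✓ Equality does not hold at z = 2 (the coefficients have mixed signs, so the terms do not all align in phase there).

M_tri(2) = 36; |p(2)| = 20; equality at z=2: no.


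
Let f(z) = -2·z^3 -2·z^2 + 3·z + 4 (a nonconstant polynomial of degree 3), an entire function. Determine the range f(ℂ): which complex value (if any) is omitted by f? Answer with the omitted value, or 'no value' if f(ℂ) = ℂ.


Little Picard bounds the complement of f(ℂ) to at most one point.
For every w ∈ ℂ, the equation p(z) − w = 0 is a nonconstant polynomial in z and hence has at least one root by the fundamental theorem of algebra. So p is surjective onto ℂ, omitting no value.

Omitted value: no value.


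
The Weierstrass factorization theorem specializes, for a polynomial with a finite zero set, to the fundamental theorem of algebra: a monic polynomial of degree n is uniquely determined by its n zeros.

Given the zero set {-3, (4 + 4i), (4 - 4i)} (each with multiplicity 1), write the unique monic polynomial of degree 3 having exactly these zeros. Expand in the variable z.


The polynomial is p(z) = ∏_{α ∈ S} (z − α), where S = {-3, (4 + 4i), (4 - 4i)}.
Expanding the product yields: p(z) = z^3 -5·z^2 + 8·z + 96.
Note conjugate pairs combine to real quadratics: (z − (4+4i))(z − (4−4i)) = z² − 8z + 32.
The resulting polynomial has degree 3 and real coefficients as required.

p(z) = z^3 -5·z^2 + 8·z + 96.


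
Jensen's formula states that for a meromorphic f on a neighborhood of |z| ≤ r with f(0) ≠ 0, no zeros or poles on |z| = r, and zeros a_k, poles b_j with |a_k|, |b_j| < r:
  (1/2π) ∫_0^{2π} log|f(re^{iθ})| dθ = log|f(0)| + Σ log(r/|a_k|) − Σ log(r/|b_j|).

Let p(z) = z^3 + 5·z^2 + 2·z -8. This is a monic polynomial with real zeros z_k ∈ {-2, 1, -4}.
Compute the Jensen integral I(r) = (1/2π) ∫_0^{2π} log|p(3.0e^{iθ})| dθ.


Zeros: -4, -2, 1; r = 3.0.
Inside |z| < r: -2, 1. Outside (|z| ≥ r): -4.
p(0) = -8, so log|p(0)| = log(8) = 2.0794.
Apply Jensen: I(r) = log|p(0)| + Σ_k log(r/|z_k|), summed over zeros inside |z| < r.
  log(r/|z_k|) for z_k = -2: log(3.0/2) = 0.4055
  log(r/|z_k|) for z_k = 1: log(3.0/1) = 1.0986
  Outside zeros (-4) contribute nothing to the Jensen sum.
Sum over inside zeros: 1.5041.
I(r) = log|p(0)| + (inside sum) = 2.0794 + 1.5041 = 3.5835.
Note: since some zeros are outside |z| ≤ r, the simplified n·log(r) form does NOT apply — only the inside zeros contribute.

I(r) ≈ 3.5835.


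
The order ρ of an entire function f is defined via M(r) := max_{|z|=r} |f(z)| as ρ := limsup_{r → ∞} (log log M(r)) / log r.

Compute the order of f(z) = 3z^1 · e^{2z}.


M(r) = max_{|z|=r} |3|·|z|^1·|e^{2z}| = 3·r^1 · e^{2r^1} (the factors attain their maxima compatibly on |z|=r). Then log M(r) = log 3 + 1·log r + 2r^1, dominated by the last term, so log log M(r) ~ 1·log r. The polynomial factor 3z^1 contributes only a log r term and does not affect the order. ρ = 1.
Therefore ρ = 1.

Order ρ = 1.


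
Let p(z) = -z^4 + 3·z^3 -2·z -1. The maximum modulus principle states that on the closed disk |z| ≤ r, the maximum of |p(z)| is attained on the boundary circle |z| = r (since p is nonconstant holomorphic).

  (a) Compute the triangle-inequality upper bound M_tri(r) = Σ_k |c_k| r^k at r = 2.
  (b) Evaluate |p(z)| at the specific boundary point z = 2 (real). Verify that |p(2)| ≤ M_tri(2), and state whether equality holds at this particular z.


Coefficients: c_0 = -1, c_1 = -2, c_2 = 0, c_3 = 3, c_4 = -1. Radius r = 2.
Part (a). Triangle bound: M_tri(r) = Σ_k |c_k| r^k
  = |-1|·2^0 + |-2|·2^1 + |0|·2^2 + |3|·2^3 + |-1|·2^4
  = 1 + 4 + 0 + 24 + 16 = 45.
This bounds M(r) := max_{|z|=r} |p(z)| from above; equality holds iff all terms c_k z^k can be made to align in phase at a single z on |z|=r.
Part (b). At z = 2 (real, on the circle |z| = r):
  p(2) = (-1)·2^0 + (-2)·2^1 + (0)·2^2 + (3)·2^3 + (-1)·2^4 = 3.
  |p(2)| = 3.
Check: |p(2)| = 3 ≤ 45 = M_tri(2). ✓ Equality does not hold at z = 2 (the coefficients have mixed signs, so the terms do not all align in phase there).

M_tri(2) = 45; |p(2)| = 3; equality at z=2: no.


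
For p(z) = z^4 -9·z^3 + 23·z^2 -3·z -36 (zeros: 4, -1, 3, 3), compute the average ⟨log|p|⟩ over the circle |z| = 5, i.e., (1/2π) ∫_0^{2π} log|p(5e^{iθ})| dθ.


Zeros: -1, 3, 3, 4; r = 5.
Inside |z| < r: -1, 3, 3, 4. Outside (|z| ≥ r): ∅.
p(0) = -36, so log|p(0)| = log(36) = 3.5835.
Apply Jensen: I(r) = log|p(0)| + Σ_k log(r/|z_k|), summed over zeros inside |z| < r.
  log(r/|z_k|) for z_k = 4: log(5/4) = 0.2231
  log(r/|z_k|) for z_k = -1: log(5/1) = 1.6094
  log(r/|z_k|) for z_k = 3: log(5/3) = 0.5108
  log(r/|z_k|) for z_k = 3: log(5/3) = 0.5108
Sum over inside zeros: 2.8542.
I(r) = log|p(0)| + (inside sum) = 3.5835 + 2.8542 = 6.4378.
Closed form (all zeros inside, monic): I(r) = n·log(r) = 4·log(5) = 6.4378. ✓

I(r) ≈ 6.4378.


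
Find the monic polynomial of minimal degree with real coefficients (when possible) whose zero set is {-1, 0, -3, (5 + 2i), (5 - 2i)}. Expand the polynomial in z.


The polynomial is p(z) = ∏_{α ∈ S} (z − α), where S = {-1, 0, -3, (5 + 2i), (5 - 2i)}.
Expanding the product yields: p(z) = z^5 -6·z^4 -8·z^3 + 86·z^2 + 87·z.
Note conjugate pairs combine to real quadratics: (z − (5+2i))(z − (5−2i)) = z² − 10z + 29.
The resulting polynomial has degree 5 and real coefficients as required.

p(z) = z^5 -6·z^4 -8·z^3 + 86·z^2 + 87·z.


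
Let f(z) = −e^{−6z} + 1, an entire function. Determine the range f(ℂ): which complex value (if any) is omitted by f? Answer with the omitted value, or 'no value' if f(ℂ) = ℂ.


Little Picard bounds the complement of f(ℂ) to at most one point.
e^{−6z} is never zero on ℂ, so -1·e^{−6z} takes every value in ℂ ∖ {0}. Adding 1 shifts the range to ℂ ∖ {1}. Thus f omits exactly the value 1.

Omitted value: 1.


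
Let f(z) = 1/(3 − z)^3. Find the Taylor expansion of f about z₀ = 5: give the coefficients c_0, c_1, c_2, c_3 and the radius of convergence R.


Let w = z − z₀, so z = z₀ + w.
Then 3 − z = 3 − (z₀ + w) = (3 − z₀) − w = -2 − w.
f(z) = 1/(-2 − w)^3 = (1/(-2)^3) · (1 − w/(-2))^{−3}.
By the binomial series (1−u)^{−3} = Σ_{n≥0} C(n+2, 2) u^n for |u|<1, with u = w/(-2):
  c_n = C(n+2, 2) / (-2)^(n+3).
  c_0 = 1/(-2)^3 = -1/8.
  c_1 = 3/(-2)^4 = 3/16.
  c_2 = 6/(-2)^5 = -3/16.
  c_3 = 10/(-2)^6 = 5/32.
The series is valid for |w/d| < 1, i.e. |z − z₀| < |d|.
Radius of convergence: R = |3 − z₀| = |-2| = 2 (distance from z₀ to the singularity z = 3).

c_0 = -1/8, c_1 = 3/16, c_2 = -3/16, c_3 = 5/32; R = 2.


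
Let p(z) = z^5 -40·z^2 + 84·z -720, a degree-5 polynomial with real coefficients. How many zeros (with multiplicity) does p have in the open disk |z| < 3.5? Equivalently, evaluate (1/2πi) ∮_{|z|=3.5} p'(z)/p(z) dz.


The zeros of p are: (1 + 3i), (1 - 3i), 4, (-3 + 3i), (-3 - 3i).
Their magnitudes are: 3.162, 3.162, 4, 4.243, 4.243.
Zeros with |z| < R = 3.5: (1 + 3i), (1 - 3i).
Count = 2.
By the argument principle, (1/2πi) ∮_{|z|=R} p'(z)/p(z) dz equals exactly this count.

Number of zeros inside |z| < 3.5: 2.


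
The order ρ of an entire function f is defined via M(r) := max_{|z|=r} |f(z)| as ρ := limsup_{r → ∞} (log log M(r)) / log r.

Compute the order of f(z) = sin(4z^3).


Write sin(w) = (e^{iw} ± e^{−iw})/(2 or 2i), so |sin(w)| ≤ e^{|w|}. With w = 4z^3, |w| ≤ 4r^3 + 0 on |z|=r, giving M(r) ≤ e^{4r^3 + 0} and ρ ≤ 3. For the lower bound, choose z on |z|=r with 4z^3 purely imaginary of modulus 4r^3; then |sin(4z^3)| grows like e^{4r^3}/2, so ρ ≥ 3. Hence ρ = 3.
Therefore ρ = 3.

Order ρ = 3.


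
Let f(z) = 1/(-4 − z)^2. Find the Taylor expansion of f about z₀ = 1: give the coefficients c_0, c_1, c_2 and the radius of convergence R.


Let w = z − z₀, so z = z₀ + w.
Then -4 − z = -4 − (z₀ + w) = (-4 − z₀) − w = -5 − w.
f(z) = 1/(-5 − w)^2 = (1/(-5)^2) · (1 − w/(-5))^{−2}.
By the binomial series (1−u)^{−2} = Σ_{n≥0} C(n+1, 1) u^n for |u|<1, with u = w/(-5):
  c_n = C(n+1, 1) / (-5)^(n+2).
  c_0 = 1/(-5)^2 = 1/25.
  c_1 = 2/(-5)^3 = -2/125.
  c_2 = 3/(-5)^4 = 3/625.
The series is valid for |w/d| < 1, i.e. |z − z₀| < |d|.
Radius of convergence: R = |-4 − z₀| = |-5| = 5 (distance from z₀ to the singularity z = -4).

c_0 = 1/25, c_1 = -2/125, c_2 = 3/625; R = 5.


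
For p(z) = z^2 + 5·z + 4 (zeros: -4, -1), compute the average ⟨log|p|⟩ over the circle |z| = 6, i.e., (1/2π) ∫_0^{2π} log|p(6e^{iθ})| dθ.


Zeros: -4, -1; r = 6.
Inside |z| < r: -4, -1. Outside (|z| ≥ r): ∅.
p(0) = 4, so log|p(0)| = log(4) = 1.3863.
Apply Jensen: I(r) = log|p(0)| + Σ_k log(r/|z_k|), summed over zeros inside |z| < r.
  log(r/|z_k|) for z_k = -4: log(6/4) = 0.4055
  log(r/|z_k|) for z_k = -1: log(6/1) = 1.7918
Sum over inside zeros: 2.1972.
I(r) = log|p(0)| + (inside sum) = 1.3863 + 2.1972 = 3.5835.
Closed form (all zeros inside, monic): I(r) = n·log(r) = 2·log(6) = 3.5835. ✓

I(r) ≈ 3.5835.


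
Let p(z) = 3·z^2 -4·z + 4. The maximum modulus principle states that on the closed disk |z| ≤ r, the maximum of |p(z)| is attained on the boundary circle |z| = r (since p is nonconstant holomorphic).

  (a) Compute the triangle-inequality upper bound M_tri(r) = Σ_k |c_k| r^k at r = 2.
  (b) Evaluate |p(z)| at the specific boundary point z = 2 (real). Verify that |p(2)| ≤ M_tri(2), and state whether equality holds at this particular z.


Coefficients: c_0 = 4, c_1 = -4, c_2 = 3. Radius r = 2.
Part (a). Triangle bound: M_tri(r) = Σ_k |c_k| r^k
  = |4|·2^0 + |-4|·2^1 + |3|·2^2
  = 4 + 8 + 12 = 24.
This bounds M(r) := max_{|z|=r} |p(z)| from above; equality holds iff all terms c_k z^k can be made to align in phase at a single z on |z|=r.
Part (b). At z = 2 (real, on the circle |z| = r):
  p(2) = (4)·2^0 + (-4)·2^1 + (3)·2^2 = 8.
  |p(2)| = 8.
Check: |p(2)| = 8 ≤ 24 = M_tri(2). ✓ Equality does not hold at z = 2 (the coefficients have mixed signs, so the terms do not all align in phase there).

M_tri(2) = 24; |p(2)| = 8; equality at z=2: no.


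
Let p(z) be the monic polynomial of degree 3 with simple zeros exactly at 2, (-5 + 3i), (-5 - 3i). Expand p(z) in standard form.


The polynomial is p(z) = ∏_{α ∈ S} (z − α), where S = {2, (-5 + 3i), (-5 - 3i)}.
Expanding the product yields: p(z) = z^3 + 8·z^2 + 14·z -68.
Note conjugate pairs combine to real quadratics: (z − (-5+3i))(z − (-5−3i)) = z² + 10z + 34.
The resulting polynomial has degree 3 and real coefficients as required.

p(z) = z^3 + 8·z^2 + 14·z -68.


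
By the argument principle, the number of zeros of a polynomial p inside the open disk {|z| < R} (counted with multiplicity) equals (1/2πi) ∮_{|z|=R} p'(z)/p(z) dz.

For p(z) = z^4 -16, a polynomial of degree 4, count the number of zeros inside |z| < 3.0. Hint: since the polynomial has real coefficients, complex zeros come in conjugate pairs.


The zeros of p are: (0 + 2i), (0 - 2i), 2, -2.
Their magnitudes are: 2, 2, 2, 2.
Zeros with |z| < R = 3.0: (0 + 2i), (0 - 2i), 2, -2.
Count = 4.
By the argument principle, (1/2πi) ∮_{|z|=R} p'(z)/p(z) dz equals exactly this count.

Number of zeros inside |z| < 3.0: 4.


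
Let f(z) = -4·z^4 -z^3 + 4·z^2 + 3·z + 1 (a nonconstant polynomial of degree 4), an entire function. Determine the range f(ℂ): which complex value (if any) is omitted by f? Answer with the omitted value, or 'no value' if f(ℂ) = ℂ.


Little Picard bounds the complement of f(ℂ) to at most one point.
For every w ∈ ℂ, the equation p(z) − w = 0 is a nonconstant polynomial in z and hence has at least one root by the fundamental theorem of algebra. So p is surjective onto ℂ, omitting no value.

Omitted value: no value.


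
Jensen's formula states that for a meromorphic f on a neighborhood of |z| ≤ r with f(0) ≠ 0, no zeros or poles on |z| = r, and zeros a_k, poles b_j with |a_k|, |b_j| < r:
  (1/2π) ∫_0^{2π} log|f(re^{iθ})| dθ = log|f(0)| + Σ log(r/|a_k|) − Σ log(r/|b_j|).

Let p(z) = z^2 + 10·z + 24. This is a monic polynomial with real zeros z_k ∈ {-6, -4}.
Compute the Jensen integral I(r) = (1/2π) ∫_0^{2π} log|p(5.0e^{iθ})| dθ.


Zeros: -6, -4; r = 5.0.
Inside |z| < r: -4. Outside (|z| ≥ r): -6.
p(0) = 24, so log|p(0)| = log(24) = 3.1781.
Apply Jensen: I(r) = log|p(0)| + Σ_k log(r/|z_k|), summed over zeros inside |z| < r.
  log(r/|z_k|) for z_k = -4: log(5.0/4) = 0.2231
  Outside zeros (-6) contribute nothing to the Jensen sum.
Sum over inside zeros: 0.2231.
I(r) = log|p(0)| + (inside sum) = 3.1781 + 0.2231 = 3.4012.
Note: since some zeros are outside |z| ≤ r, the simplified n·log(r) form does NOT apply — only the inside zeros contribute.

I(r) ≈ 3.4012.


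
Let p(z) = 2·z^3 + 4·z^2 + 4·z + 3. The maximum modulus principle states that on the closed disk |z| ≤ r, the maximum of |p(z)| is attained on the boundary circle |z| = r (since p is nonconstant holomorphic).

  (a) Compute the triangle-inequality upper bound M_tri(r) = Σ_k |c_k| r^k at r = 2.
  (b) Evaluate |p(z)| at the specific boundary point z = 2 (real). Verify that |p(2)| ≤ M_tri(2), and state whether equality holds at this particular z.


Coefficients: c_0 = 3, c_1 = 4, c_2 = 4, c_3 = 2. Radius r = 2.
Part (a). Triangle bound: M_tri(r) = Σ_k |c_k| r^k
  = |3|·2^0 + |4|·2^1 + |4|·2^2 + |2|·2^3
  = 3 + 8 + 16 + 16 = 43.
This bounds M(r) := max_{|z|=r} |p(z)| from above; equality holds iff all terms c_k z^k can be made to align in phase at a single z on |z|=r.
Part (b). At z = 2 (real, on the circle |z| = r):
  p(2) = (3)·2^0 + (4)·2^1 + (4)·2^2 + (2)·2^3 = 43.
  |p(2)| = 43.
Since all nonzero coefficients share the same sign, |p(2)| = 43 = M_tri(2); the triangle bound is attained at z = 2, so in fact M(r) = 43.

M_tri(2) = 43; |p(2)| = 43; equality at z=2: yes.


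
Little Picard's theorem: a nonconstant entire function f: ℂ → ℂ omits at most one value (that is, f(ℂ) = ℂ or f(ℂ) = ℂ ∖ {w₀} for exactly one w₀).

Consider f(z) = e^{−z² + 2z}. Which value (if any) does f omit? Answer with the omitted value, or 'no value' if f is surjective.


Little Picard bounds the complement of f(ℂ) to at most one point.
The exponent g(z) = −z² + 2z is a nonconstant polynomial, hence surjective onto ℂ. So e^{g(z)} takes every value in {e^w : w ∈ ℂ} = ℂ ∖ {0}. Adding 0 shifts the range to ℂ ∖ {0}. f omits exactly 0.

Omitted value: 0.
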